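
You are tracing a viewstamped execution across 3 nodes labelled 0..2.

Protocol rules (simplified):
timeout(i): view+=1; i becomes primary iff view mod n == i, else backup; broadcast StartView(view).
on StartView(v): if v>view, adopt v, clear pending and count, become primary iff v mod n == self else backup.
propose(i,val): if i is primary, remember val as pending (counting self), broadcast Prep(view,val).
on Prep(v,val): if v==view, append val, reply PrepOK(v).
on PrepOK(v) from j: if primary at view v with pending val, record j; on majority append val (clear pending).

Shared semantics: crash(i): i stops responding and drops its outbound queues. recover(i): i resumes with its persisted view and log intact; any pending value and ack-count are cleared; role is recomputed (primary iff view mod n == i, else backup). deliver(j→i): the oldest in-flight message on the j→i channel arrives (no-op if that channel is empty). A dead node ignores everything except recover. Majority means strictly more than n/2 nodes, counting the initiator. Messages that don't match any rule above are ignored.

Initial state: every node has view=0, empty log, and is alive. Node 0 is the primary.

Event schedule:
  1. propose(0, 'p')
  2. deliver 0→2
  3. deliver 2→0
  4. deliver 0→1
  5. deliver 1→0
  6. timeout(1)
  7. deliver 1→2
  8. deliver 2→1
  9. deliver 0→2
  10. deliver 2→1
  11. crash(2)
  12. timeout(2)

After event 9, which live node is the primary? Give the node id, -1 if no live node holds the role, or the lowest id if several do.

0

1. propose(0,'p'):  nop
2. deliver 0→2:  <2:back v0 p>
3. deliver 2→0:  <0:prim v0 p>
4. deliver 0→1:  <1:back v0 p>
5. deliver 1→0:  nop
6. timeout(1):  <1:prim v1 p>
7. deliver 1→2:  <2:back v1 p>
8. deliver 2→1:  nop
9. deliver 0→2:  nop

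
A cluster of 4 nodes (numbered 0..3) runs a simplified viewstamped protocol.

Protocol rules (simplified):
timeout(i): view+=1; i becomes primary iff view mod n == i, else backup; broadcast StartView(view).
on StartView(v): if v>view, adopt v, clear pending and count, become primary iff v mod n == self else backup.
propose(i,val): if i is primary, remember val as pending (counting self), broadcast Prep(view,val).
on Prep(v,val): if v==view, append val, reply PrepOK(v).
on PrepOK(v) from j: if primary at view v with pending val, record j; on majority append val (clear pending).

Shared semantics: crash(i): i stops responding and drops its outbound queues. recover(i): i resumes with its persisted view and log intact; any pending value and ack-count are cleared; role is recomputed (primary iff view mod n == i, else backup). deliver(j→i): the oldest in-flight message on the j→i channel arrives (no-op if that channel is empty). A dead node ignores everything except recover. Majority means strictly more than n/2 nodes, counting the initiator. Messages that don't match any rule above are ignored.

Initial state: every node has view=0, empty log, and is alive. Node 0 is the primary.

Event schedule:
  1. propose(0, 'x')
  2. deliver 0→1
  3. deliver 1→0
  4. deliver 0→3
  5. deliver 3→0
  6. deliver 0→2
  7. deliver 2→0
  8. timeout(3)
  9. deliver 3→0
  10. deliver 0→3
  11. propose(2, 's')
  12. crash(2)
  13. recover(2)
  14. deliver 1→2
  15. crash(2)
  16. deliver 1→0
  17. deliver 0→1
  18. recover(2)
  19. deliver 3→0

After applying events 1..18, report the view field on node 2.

0

[1] propose(0,'x') → ∅
[2] deliver 0→1 → N1(back v0 [x])
[3] deliver 1→0 → ∅
[4] deliver 0→3 → N3(back v0 [x])
[5] deliver 3→0 → N0(prim v0 [x])
[6] deliver 0→2 → N2(back v0 [x])
[7] deliver 2→0 → ∅
[8] timeout(3) → N3(back v1 [x])
[9] deliver 3→0 → N0(back v1 [x])
[10] deliver 0→3 → ∅
[11] propose(2,'s') → ∅
[12] crash(2) → N2(✗back v0 [x])
[13] recover(2) → N2(back v0 [x])
[14] deliver 1→2 → ∅
[15] crash(2) → N2(✗back v0 [x])
[16] deliver 1→0 → ∅
[17] deliver 0→1 → ∅
[18] recover(2) → N2(back v0 [x])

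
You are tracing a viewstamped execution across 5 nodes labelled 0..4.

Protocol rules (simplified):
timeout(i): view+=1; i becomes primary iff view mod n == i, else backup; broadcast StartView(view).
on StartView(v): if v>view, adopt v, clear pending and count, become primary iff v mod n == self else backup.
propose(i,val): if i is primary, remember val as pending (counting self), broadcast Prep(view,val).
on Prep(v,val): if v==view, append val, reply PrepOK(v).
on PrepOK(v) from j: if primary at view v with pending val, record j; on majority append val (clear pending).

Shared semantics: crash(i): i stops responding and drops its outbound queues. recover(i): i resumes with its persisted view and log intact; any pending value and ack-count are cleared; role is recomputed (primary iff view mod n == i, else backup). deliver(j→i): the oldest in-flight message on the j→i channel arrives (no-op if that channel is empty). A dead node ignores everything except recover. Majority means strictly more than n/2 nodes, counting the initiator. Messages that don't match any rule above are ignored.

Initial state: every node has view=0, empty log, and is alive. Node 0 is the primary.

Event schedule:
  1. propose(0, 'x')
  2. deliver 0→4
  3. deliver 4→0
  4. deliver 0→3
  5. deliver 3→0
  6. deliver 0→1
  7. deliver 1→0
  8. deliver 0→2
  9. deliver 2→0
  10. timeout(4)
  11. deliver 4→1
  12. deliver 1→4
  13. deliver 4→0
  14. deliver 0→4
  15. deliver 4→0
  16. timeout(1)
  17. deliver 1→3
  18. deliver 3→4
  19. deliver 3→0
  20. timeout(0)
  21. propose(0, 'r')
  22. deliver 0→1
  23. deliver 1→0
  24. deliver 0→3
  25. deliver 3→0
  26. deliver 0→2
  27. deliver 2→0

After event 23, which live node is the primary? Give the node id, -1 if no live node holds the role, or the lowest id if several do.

e1 propose(0,'x'): ·
e2 deliver 0→4: 4[back,v=0,x]
e3 deliver 4→0: ·
e4 deliver 0→3: 3[back,v=0,x]
e5 deliver 3→0: 0[prim,v=0,x]
e6 deliver 0→1: 1[back,v=0,x]
e7 deliver 1→0: ·
e8 deliver 0→2: 2[back,v=0,x]
e9 deliver 2→0: ·
e10 timeout(4): 4[back,v=1,x]
e11 deliver 4→1: 1[prim,v=1,x]
e12 deliver 1→4: ·
e13 deliver 4→0: 0[back,v=1,x]
e14 deliver 0→4: ·
e15 deliver 4→0: ·
e16 timeout(1): 1[back,v=2,x]
e17 deliver 1→3: 3[back,v=2,x]
e18 deliver 3→4: ·
e19 deliver 3→0: ·
e20 timeout(0): 0[back,v=2,x]
e21 propose(0,'r'): ·
e22 deliver 0→1: ·
e23 deliver 1→0: ·

-1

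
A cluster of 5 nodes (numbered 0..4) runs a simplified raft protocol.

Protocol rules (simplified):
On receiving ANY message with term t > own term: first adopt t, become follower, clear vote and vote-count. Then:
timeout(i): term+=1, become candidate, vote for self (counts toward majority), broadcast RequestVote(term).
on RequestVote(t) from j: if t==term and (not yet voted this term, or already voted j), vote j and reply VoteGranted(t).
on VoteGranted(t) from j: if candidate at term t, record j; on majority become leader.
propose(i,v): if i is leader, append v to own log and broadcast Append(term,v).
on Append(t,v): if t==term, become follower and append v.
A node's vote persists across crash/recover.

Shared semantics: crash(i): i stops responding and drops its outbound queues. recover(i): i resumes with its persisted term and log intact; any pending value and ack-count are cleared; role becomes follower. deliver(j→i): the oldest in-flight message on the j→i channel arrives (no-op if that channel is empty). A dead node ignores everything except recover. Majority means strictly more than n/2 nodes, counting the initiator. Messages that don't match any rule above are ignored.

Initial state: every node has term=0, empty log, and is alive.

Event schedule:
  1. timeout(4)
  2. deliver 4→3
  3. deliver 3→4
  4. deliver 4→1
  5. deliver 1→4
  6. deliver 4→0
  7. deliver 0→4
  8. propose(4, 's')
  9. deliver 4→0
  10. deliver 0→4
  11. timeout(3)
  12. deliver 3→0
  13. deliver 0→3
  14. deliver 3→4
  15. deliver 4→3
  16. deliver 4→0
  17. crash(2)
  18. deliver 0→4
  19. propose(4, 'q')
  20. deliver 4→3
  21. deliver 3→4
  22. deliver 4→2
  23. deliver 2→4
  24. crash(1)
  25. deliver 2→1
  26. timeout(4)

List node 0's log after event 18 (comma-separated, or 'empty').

s

1. timeout(4):  <4:cand t1 ->
2. deliver 4→3:  <3:foll t1 ->
3. deliver 3→4:  nop
4. deliver 4→1:  <1:foll t1 ->
5. deliver 1→4:  <4:lead t1 ->
6. deliver 4→0:  <0:foll t1 ->
7. deliver 0→4:  nop
8. propose(4,'s'):  <4:lead t1 s>
9. deliver 4→0:  <0:foll t1 s>
10. deliver 0→4:  nop
11. timeout(3):  <3:cand t2 ->
12. deliver 3→0:  <0:foll t2 s>
13. deliver 0→3:  nop
14. deliver 3→4:  <4:foll t2 s>
15. deliver 4→3:  nop
16. deliver 4→0:  nop
17. crash(2):  <2:✗foll t0 ->
18. deliver 0→4:  nop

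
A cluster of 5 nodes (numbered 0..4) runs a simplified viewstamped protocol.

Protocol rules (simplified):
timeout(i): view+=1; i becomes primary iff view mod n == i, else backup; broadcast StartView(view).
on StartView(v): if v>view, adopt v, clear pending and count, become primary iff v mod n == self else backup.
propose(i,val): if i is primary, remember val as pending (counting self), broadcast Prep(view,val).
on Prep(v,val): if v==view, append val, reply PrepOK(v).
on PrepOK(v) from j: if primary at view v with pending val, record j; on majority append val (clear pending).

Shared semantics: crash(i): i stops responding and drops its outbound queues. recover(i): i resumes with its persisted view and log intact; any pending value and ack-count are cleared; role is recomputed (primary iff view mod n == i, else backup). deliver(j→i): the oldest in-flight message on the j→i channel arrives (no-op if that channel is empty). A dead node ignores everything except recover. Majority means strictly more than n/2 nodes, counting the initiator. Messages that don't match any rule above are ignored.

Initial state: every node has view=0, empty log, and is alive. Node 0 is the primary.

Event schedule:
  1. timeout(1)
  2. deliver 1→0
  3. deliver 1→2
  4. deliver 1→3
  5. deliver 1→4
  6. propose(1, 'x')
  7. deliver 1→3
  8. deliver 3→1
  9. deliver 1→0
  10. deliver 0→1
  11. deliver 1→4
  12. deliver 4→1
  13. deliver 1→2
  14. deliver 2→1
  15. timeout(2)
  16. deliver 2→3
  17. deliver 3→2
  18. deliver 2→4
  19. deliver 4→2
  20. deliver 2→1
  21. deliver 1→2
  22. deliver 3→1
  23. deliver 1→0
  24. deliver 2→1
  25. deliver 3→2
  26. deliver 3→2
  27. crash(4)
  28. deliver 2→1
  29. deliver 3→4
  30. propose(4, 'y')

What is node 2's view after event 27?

after 1 — timeout(1): n1:prim/v1/[-]
after 2 — deliver 1→0: n0:back/v1/[-]
after 3 — deliver 1→2: n2:back/v1/[-]
after 4 — deliver 1→3: n3:back/v1/[-]
after 5 — deliver 1→4: n4:back/v1/[-]
after 6 — propose(1,'x'): ·
after 7 — deliver 1→3: n3:back/v1/[x]
after 8 — deliver 3→1: ·
after 9 — deliver 1→0: n0:back/v1/[x]
after 10 — deliver 0→1: n1:prim/v1/[x]
after 11 — deliver 1→4: n4:back/v1/[x]
after 12 — deliver 4→1: ·
after 13 — deliver 1→2: n2:back/v1/[x]
after 14 — deliver 2→1: ·
after 15 — timeout(2): n2:prim/v2/[x]
after 16 — deliver 2→3: n3:back/v2/[x]
after 17 — deliver 3→2: ·
after 18 — deliver 2→4: n4:back/v2/[x]
after 19 — deliver 4→2: ·
after 20 — deliver 2→1: n1:back/v2/[x]
after 21 — deliver 1→2: ·
after 22 — deliver 3→1: ·
after 23 — deliver 1→0: ·
after 24 — deliver 2→1: ·
after 25 — deliver 3→2: ·
after 26 — deliver 3→2: ·
after 27 — crash(4): n4:✗back/v2/[x]

2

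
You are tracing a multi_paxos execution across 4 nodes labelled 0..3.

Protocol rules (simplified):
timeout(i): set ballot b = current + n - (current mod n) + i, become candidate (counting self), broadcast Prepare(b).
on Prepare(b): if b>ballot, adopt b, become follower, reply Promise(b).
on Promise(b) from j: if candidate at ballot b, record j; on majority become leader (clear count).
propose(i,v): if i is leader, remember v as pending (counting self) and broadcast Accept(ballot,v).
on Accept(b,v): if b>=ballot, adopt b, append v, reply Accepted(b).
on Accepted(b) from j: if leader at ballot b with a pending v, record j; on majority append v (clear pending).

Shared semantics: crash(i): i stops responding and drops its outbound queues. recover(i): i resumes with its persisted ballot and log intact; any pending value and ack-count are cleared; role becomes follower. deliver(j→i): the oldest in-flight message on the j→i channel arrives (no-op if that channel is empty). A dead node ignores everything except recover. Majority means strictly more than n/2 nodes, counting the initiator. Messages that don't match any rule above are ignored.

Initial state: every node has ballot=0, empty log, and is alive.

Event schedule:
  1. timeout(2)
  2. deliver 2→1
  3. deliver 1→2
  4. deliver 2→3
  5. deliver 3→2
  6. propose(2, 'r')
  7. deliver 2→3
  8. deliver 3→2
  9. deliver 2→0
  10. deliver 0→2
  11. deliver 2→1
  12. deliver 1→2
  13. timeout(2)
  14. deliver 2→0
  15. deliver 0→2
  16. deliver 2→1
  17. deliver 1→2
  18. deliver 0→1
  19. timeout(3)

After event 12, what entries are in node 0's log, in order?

[1] timeout(2) → N2(cand b6 [-])
[2] deliver 2→1 → N1(foll b6 [-])
[3] deliver 1→2 → ∅
[4] deliver 2→3 → N3(foll b6 [-])
[5] deliver 3→2 → N2(lead b6 [-])
[6] propose(2,'r') → ∅
[7] deliver 2→3 → N3(foll b6 [r])
[8] deliver 3→2 → ∅
[9] deliver 2→0 → N0(foll b6 [-])
[10] deliver 0→2 → ∅
[11] deliver 2→1 → N1(foll b6 [r])
[12] deliver 1→2 → N2(lead b6 [r])

empty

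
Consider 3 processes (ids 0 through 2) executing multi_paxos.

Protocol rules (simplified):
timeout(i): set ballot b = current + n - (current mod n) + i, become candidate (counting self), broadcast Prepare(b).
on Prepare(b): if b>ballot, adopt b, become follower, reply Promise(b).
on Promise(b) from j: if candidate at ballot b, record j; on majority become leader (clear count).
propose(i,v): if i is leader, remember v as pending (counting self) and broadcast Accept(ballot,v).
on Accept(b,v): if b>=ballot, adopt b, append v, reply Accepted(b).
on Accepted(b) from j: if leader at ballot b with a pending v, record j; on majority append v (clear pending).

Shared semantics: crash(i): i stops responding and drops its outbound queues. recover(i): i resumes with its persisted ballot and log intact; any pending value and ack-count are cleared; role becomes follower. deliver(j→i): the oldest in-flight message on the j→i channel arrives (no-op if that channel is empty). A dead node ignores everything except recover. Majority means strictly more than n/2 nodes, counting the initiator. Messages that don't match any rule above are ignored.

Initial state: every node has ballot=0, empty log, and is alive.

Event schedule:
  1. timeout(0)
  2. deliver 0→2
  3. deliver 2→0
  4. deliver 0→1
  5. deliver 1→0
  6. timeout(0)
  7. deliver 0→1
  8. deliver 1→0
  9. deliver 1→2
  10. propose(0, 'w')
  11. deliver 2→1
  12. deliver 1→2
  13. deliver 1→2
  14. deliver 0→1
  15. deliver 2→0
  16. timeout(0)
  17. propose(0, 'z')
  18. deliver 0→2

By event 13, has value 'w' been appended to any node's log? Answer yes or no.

e1 timeout(0): 0[cand,b=3,-]
e2 deliver 0→2: 2[foll,b=3,-]
e3 deliver 2→0: 0[lead,b=3,-]
e4 deliver 0→1: 1[foll,b=3,-]
e5 deliver 1→0: ·
e6 timeout(0): 0[cand,b=6,-]
e7 deliver 0→1: 1[foll,b=6,-]
e8 deliver 1→0: 0[lead,b=6,-]
e9 deliver 1→2: ·
e10 propose(0,'w'): ·
e11 deliver 2→1: ·
e12 deliver 1→2: ·
e13 deliver 1→2: ·

no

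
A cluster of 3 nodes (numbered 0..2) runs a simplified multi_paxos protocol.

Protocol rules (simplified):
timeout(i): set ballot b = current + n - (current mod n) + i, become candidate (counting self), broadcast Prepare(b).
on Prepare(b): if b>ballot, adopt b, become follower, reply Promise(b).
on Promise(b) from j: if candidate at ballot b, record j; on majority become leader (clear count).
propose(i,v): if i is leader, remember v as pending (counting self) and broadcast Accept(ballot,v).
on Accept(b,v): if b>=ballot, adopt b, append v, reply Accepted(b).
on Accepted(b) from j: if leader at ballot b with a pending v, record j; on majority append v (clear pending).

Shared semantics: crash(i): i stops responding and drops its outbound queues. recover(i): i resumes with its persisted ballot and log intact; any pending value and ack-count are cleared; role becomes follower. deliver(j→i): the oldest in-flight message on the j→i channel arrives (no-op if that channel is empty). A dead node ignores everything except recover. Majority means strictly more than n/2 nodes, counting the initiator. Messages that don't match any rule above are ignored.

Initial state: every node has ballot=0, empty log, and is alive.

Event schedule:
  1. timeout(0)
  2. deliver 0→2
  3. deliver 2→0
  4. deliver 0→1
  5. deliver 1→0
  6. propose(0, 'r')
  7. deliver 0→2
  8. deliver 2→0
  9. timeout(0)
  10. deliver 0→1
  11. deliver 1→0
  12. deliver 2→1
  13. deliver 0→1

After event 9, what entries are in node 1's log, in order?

empty

step 1 timeout(0): 0={cand,b=3,log=-}
step 2 deliver 0→2: 2={foll,b=3,log=-}
step 3 deliver 2→0: 0={lead,b=3,log=-}
step 4 deliver 0→1: 1={foll,b=3,log=-}
step 5 deliver 1→0: —
step 6 propose(0,'r'): —
step 7 deliver 0→2: 2={foll,b=3,log=r}
step 8 deliver 2→0: 0={lead,b=3,log=r}
step 9 timeout(0): 0={cand,b=6,log=r}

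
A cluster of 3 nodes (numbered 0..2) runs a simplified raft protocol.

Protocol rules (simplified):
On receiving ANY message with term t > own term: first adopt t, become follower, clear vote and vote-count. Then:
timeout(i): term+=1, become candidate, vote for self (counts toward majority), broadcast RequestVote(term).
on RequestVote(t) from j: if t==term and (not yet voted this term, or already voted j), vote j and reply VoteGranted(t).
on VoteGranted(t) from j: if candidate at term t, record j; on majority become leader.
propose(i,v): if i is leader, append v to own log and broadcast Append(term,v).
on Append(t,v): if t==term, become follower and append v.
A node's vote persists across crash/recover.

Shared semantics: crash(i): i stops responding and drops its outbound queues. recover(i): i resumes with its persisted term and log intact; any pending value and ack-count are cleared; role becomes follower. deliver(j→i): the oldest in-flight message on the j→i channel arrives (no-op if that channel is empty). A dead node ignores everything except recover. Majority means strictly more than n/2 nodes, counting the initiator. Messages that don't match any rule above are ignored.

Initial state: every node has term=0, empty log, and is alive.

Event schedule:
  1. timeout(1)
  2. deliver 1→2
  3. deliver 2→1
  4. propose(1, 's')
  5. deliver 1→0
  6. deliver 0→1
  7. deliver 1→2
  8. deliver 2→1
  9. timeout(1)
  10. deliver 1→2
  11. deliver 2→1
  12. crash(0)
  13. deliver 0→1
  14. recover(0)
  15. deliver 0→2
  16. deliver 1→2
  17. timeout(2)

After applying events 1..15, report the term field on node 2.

2

e1 timeout(1): 1[cand,t=1,-]
e2 deliver 1→2: 2[foll,t=1,-]
e3 deliver 2→1: 1[lead,t=1,-]
e4 propose(1,'s'): 1[lead,t=1,s]
e5 deliver 1→0: 0[foll,t=1,-]
e6 deliver 0→1: ·
e7 deliver 1→2: 2[foll,t=1,s]
e8 deliver 2→1: ·
e9 timeout(1): 1[cand,t=2,s]
e10 deliver 1→2: 2[foll,t=2,s]
e11 deliver 2→1: 1[lead,t=2,s]
e12 crash(0): 0[✗foll,t=1,-]
e13 deliver 0→1: ·
e14 recover(0): 0[foll,t=1,-]
e15 deliver 0→2: ·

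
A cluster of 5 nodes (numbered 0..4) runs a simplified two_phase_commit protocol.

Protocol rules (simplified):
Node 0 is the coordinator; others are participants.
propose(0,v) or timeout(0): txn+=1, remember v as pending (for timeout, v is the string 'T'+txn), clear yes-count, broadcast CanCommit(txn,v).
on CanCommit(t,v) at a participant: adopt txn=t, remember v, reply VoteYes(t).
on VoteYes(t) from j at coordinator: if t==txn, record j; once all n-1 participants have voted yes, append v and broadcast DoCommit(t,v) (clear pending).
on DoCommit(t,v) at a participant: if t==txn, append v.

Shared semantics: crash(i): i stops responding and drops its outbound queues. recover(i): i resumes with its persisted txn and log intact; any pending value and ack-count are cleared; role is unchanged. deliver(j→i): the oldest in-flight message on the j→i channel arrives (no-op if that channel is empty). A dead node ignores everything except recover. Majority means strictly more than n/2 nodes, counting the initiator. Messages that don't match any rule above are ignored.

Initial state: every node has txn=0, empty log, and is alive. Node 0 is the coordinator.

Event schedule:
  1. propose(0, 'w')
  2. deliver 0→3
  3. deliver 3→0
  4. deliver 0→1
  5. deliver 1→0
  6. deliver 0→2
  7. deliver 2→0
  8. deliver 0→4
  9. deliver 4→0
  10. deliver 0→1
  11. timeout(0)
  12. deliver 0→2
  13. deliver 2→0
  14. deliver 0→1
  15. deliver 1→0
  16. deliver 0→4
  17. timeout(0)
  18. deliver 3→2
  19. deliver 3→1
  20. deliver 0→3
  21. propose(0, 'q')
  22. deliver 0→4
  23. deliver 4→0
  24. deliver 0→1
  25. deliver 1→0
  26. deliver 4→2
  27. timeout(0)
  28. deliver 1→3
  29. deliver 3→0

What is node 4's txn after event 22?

2

e1 propose(0,'w'): 0[coor,t=1,-]
e2 deliver 0→3: 3[part,t=1,-]
e3 deliver 3→0: ·
e4 deliver 0→1: 1[part,t=1,-]
e5 deliver 1→0: ·
e6 deliver 0→2: 2[part,t=1,-]
e7 deliver 2→0: ·
e8 deliver 0→4: 4[part,t=1,-]
e9 deliver 4→0: 0[coor,t=1,w]
e10 deliver 0→1: 1[part,t=1,w]
e11 timeout(0): 0[coor,t=2,w]
e12 deliver 0→2: 2[part,t=1,w]
e13 deliver 2→0: ·
e14 deliver 0→1: 1[part,t=2,w]
e15 deliver 1→0: ·
e16 deliver 0→4: 4[part,t=1,w]
e17 timeout(0): 0[coor,t=3,w]
e18 deliver 3→2: ·
e19 deliver 3→1: ·
e20 deliver 0→3: 3[part,t=1,w]
e21 propose(0,'q'): 0[coor,t=4,w]
e22 deliver 0→4: 4[part,t=2,w]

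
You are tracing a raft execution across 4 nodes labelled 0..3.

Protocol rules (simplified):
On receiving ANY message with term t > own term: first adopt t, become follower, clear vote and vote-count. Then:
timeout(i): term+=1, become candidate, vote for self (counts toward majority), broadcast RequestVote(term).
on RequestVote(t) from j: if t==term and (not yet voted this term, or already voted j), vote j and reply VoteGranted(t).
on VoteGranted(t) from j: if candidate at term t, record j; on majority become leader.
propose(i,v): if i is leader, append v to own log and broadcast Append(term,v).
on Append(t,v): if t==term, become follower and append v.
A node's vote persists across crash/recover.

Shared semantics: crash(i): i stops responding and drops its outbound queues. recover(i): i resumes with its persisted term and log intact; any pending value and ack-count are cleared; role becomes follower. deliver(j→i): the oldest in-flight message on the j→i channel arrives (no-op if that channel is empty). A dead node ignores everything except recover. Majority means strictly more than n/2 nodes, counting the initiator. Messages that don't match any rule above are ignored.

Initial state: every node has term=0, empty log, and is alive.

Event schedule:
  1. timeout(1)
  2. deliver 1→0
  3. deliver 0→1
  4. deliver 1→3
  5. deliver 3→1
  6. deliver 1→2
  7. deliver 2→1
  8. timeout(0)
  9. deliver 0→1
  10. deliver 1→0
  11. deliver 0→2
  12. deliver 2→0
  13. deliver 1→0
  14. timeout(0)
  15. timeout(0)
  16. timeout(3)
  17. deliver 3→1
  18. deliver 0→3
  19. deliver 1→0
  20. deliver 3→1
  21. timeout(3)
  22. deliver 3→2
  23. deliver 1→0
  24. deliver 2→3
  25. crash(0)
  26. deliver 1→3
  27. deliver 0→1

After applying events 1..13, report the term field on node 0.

2

[1] timeout(1) → N1(cand t1 [-])
[2] deliver 1→0 → N0(foll t1 [-])
[3] deliver 0→1 → ∅
[4] deliver 1→3 → N3(foll t1 [-])
[5] deliver 3→1 → N1(lead t1 [-])
[6] deliver 1→2 → N2(foll t1 [-])
[7] deliver 2→1 → ∅
[8] timeout(0) → N0(cand t2 [-])
[9] deliver 0→1 → N1(foll t2 [-])
[10] deliver 1→0 → ∅
[11] deliver 0→2 → N2(foll t2 [-])
[12] deliver 2→0 → N0(lead t2 [-])
[13] deliver 1→0 → ∅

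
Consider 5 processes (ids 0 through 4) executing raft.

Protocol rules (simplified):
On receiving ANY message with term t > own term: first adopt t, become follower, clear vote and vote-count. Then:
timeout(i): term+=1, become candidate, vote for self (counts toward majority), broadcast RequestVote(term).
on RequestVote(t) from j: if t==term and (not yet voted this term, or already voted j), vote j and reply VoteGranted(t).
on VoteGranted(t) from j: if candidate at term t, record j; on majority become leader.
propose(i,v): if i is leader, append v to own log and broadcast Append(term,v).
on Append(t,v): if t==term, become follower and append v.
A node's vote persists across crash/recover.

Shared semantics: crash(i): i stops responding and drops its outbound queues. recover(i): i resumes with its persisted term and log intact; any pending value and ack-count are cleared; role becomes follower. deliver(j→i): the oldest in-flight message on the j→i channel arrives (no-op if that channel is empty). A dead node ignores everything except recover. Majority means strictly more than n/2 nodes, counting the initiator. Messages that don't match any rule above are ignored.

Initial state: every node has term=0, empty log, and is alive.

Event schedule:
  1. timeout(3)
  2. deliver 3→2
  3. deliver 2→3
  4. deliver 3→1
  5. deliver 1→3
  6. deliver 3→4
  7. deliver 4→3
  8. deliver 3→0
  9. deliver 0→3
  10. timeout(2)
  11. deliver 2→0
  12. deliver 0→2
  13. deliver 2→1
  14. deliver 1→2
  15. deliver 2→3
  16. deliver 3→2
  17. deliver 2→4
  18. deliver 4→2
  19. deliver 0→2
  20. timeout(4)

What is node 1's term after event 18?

2

step 1 timeout(3): 3={cand,t=1,log=-}
step 2 deliver 3→2: 2={foll,t=1,log=-}
step 3 deliver 2→3: —
step 4 deliver 3→1: 1={foll,t=1,log=-}
step 5 deliver 1→3: 3={lead,t=1,log=-}
step 6 deliver 3→4: 4={foll,t=1,log=-}
step 7 deliver 4→3: —
step 8 deliver 3→0: 0={foll,t=1,log=-}
step 9 deliver 0→3: —
step 10 timeout(2): 2={cand,t=2,log=-}
step 11 deliver 2→0: 0={foll,t=2,log=-}
step 12 deliver 0→2: —
step 13 deliver 2→1: 1={foll,t=2,log=-}
step 14 deliver 1→2: 2={lead,t=2,log=-}
step 15 deliver 2→3: 3={foll,t=2,log=-}
step 16 deliver 3→2: —
step 17 deliver 2→4: 4={foll,t=2,log=-}
step 18 deliver 4→2: —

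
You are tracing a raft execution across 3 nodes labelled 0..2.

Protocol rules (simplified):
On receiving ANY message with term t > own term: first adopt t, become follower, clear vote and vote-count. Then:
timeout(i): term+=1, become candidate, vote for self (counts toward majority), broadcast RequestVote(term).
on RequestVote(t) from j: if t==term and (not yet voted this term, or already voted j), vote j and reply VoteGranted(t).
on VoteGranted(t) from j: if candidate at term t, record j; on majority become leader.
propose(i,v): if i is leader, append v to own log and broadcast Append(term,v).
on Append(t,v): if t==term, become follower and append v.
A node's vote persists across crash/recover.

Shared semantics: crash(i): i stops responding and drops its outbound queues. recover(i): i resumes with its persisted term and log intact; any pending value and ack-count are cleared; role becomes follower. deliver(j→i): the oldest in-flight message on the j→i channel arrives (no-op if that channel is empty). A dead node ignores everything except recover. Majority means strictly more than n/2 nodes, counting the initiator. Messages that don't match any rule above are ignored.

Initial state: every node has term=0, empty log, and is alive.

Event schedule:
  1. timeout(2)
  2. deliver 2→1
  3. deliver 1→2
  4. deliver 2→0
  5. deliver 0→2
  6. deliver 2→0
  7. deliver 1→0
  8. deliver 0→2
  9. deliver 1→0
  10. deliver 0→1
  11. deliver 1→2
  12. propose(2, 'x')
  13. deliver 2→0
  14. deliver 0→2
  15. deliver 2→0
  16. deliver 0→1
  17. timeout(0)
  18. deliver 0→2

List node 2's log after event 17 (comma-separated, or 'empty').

x

e1 timeout(2): 2[cand,t=1,-]
e2 deliver 2→1: 1[foll,t=1,-]
e3 deliver 1→2: 2[lead,t=1,-]
e4 deliver 2→0: 0[foll,t=1,-]
e5 deliver 0→2: ·
e6 deliver 2→0: ·
e7 deliver 1→0: ·
e8 deliver 0→2: ·
e9 deliver 1→0: ·
e10 deliver 0→1: ·
e11 deliver 1→2: ·
e12 propose(2,'x'): 2[lead,t=1,x]
e13 deliver 2→0: 0[foll,t=1,x]
e14 deliver 0→2: ·
e15 deliver 2→0: ·
e16 deliver 0→1: ·
e17 timeout(0): 0[cand,t=2,x]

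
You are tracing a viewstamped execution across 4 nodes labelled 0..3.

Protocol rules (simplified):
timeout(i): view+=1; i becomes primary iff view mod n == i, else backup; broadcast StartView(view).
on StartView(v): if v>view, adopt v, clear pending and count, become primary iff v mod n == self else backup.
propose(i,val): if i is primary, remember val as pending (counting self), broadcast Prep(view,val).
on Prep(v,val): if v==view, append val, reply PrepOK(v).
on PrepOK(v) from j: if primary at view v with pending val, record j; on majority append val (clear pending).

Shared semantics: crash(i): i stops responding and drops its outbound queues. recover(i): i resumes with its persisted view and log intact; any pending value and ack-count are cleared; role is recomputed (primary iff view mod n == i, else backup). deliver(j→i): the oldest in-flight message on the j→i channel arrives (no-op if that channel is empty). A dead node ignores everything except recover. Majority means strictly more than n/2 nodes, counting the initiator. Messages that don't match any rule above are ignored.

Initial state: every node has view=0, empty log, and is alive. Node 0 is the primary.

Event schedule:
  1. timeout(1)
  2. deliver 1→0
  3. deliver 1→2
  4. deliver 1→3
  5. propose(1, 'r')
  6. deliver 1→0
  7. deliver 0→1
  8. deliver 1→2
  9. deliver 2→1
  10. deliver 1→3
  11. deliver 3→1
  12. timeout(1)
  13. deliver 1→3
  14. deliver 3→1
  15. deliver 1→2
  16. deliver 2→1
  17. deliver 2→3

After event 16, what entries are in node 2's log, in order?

step 1 timeout(1): 1={prim,v=1,log=-}
step 2 deliver 1→0: 0={back,v=1,log=-}
step 3 deliver 1→2: 2={back,v=1,log=-}
step 4 deliver 1→3: 3={back,v=1,log=-}
step 5 propose(1,'r'): —
step 6 deliver 1→0: 0={back,v=1,log=r}
step 7 deliver 0→1: —
step 8 deliver 1→2: 2={back,v=1,log=r}
step 9 deliver 2→1: 1={prim,v=1,log=r}
step 10 deliver 1→3: 3={back,v=1,log=r}
step 11 deliver 3→1: —
step 12 timeout(1): 1={back,v=2,log=r}
step 13 deliver 1→3: 3={back,v=2,log=r}
step 14 deliver 3→1: —
step 15 deliver 1→2: 2={prim,v=2,log=r}
step 16 deliver 2→1: —

r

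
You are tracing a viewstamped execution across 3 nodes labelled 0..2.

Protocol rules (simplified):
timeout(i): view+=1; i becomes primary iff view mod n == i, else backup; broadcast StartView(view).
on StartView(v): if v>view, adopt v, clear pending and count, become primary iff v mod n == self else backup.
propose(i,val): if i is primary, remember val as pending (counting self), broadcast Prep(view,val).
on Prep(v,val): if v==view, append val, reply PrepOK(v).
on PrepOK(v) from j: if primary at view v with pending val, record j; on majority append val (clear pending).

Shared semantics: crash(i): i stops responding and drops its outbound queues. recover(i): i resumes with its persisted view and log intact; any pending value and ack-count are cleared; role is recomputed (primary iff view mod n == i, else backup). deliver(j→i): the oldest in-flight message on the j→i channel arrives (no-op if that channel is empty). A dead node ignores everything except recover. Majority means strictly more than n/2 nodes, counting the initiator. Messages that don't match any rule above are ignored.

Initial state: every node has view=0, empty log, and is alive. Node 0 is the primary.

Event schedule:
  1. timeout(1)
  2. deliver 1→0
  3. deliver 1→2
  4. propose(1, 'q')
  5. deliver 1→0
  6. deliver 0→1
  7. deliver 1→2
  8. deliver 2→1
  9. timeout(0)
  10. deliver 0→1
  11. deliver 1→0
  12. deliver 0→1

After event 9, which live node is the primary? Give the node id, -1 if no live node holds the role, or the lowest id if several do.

1. timeout(1):  <1:prim v1 ->
2. deliver 1→0:  <0:back v1 ->
3. deliver 1→2:  <2:back v1 ->
4. propose(1,'q'):  nop
5. deliver 1→0:  <0:back v1 q>
6. deliver 0→1:  <1:prim v1 q>
7. deliver 1→2:  <2:back v1 q>
8. deliver 2→1:  nop
9. timeout(0):  <0:back v2 q>

1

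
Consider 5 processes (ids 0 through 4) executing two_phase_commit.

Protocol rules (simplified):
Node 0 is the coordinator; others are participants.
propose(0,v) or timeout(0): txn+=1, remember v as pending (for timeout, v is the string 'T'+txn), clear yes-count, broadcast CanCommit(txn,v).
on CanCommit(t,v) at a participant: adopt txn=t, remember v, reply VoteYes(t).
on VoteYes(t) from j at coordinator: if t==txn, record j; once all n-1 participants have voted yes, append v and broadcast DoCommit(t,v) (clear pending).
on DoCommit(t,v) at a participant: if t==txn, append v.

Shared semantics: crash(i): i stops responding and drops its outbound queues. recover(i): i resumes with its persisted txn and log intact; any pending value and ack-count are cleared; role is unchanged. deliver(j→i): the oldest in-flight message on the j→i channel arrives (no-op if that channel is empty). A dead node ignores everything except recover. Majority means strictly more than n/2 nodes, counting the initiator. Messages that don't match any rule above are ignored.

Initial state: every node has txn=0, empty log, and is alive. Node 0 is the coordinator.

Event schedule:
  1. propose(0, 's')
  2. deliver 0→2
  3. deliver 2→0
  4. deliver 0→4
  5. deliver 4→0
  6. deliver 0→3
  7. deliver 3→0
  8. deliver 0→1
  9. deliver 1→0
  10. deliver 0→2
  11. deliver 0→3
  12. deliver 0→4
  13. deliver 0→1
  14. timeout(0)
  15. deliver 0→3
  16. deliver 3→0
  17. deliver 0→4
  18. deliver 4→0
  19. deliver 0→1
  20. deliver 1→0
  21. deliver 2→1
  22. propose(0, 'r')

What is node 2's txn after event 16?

[1] propose(0,'s') → N0(coor t1 [-])
[2] deliver 0→2 → N2(part t1 [-])
[3] deliver 2→0 → ∅
[4] deliver 0→4 → N4(part t1 [-])
[5] deliver 4→0 → ∅
[6] deliver 0→3 → N3(part t1 [-])
[7] deliver 3→0 → ∅
[8] deliver 0→1 → N1(part t1 [-])
[9] deliver 1→0 → N0(coor t1 [s])
[10] deliver 0→2 → N2(part t1 [s])
[11] deliver 0→3 → N3(part t1 [s])
[12] deliver 0→4 → N4(part t1 [s])
[13] deliver 0→1 → N1(part t1 [s])
[14] timeout(0) → N0(coor t2 [s])
[15] deliver 0→3 → N3(part t2 [s])
[16] deliver 3→0 → ∅

1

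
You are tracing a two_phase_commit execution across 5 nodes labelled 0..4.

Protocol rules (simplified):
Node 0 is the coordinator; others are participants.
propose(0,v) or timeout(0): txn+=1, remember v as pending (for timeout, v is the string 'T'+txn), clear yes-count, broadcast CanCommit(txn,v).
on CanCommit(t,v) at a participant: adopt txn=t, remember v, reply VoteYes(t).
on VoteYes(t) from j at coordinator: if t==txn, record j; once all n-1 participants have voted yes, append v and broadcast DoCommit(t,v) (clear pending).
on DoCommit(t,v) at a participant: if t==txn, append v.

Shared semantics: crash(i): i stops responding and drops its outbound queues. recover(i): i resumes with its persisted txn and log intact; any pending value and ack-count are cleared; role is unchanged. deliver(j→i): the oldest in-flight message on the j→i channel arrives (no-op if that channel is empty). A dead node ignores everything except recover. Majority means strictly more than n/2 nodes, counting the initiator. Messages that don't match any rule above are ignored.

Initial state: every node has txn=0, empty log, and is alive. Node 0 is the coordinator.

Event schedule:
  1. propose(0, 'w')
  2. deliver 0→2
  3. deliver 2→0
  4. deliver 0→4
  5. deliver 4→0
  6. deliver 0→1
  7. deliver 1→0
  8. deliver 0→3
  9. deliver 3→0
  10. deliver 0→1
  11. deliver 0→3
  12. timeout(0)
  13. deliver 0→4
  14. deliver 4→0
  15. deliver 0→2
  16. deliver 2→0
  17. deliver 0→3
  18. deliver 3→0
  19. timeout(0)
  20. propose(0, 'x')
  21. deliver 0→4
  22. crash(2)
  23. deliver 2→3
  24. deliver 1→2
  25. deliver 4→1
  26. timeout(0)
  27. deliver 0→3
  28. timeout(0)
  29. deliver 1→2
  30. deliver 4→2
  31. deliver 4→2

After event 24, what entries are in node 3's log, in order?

w

[1] propose(0,'w') → N0(coor t1 [-])
[2] deliver 0→2 → N2(part t1 [-])
[3] deliver 2→0 → ∅
[4] deliver 0→4 → N4(part t1 [-])
[5] deliver 4→0 → ∅
[6] deliver 0→1 → N1(part t1 [-])
[7] deliver 1→0 → ∅
[8] deliver 0→3 → N3(part t1 [-])
[9] deliver 3→0 → N0(coor t1 [w])
[10] deliver 0→1 → N1(part t1 [w])
[11] deliver 0→3 → N3(part t1 [w])
[12] timeout(0) → N0(coor t2 [w])
[13] deliver 0→4 → N4(part t1 [w])
[14] deliver 4→0 → ∅
[15] deliver 0→2 → N2(part t1 [w])
[16] deliver 2→0 → ∅
[17] deliver 0→3 → N3(part t2 [w])
[18] deliver 3→0 → ∅
[19] timeout(0) → N0(coor t3 [w])
[20] propose(0,'x') → N0(coor t4 [w])
[21] deliver 0→4 → N4(part t2 [w])
[22] crash(2) → N2(✗part t1 [w])
[23] deliver 2→3 → ∅
[24] deliver 1→2 → ∅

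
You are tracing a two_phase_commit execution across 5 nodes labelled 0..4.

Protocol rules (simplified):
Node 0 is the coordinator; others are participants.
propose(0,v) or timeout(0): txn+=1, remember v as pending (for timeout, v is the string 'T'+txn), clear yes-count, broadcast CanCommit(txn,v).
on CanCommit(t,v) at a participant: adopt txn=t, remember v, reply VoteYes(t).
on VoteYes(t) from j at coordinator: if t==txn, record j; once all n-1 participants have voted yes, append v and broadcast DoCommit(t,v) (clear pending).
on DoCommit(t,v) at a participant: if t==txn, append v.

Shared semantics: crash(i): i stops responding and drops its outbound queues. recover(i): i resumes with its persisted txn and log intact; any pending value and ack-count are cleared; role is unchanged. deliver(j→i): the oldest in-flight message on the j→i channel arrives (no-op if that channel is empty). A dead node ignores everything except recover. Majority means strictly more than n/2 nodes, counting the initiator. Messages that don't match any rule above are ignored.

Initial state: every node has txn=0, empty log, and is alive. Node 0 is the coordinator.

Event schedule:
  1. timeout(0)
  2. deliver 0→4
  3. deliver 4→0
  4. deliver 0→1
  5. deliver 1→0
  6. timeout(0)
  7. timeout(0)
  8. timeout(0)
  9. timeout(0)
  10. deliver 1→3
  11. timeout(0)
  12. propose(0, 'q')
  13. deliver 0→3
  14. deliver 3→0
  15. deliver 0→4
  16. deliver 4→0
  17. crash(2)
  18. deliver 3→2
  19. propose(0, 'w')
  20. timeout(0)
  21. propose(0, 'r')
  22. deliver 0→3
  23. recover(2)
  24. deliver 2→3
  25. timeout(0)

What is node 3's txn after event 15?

1

[1] timeout(0) → N0(coor t1 [-])
[2] deliver 0→4 → N4(part t1 [-])
[3] deliver 4→0 → ∅
[4] deliver 0→1 → N1(part t1 [-])
[5] deliver 1→0 → ∅
[6] timeout(0) → N0(coor t2 [-])
[7] timeout(0) → N0(coor t3 [-])
[8] timeout(0) → N0(coor t4 [-])
[9] timeout(0) → N0(coor t5 [-])
[10] deliver 1→3 → ∅
[11] timeout(0) → N0(coor t6 [-])
[12] propose(0,'q') → N0(coor t7 [-])
[13] deliver 0→3 → N3(part t1 [-])
[14] deliver 3→0 → ∅
[15] deliver 0→4 → N4(part t2 [-])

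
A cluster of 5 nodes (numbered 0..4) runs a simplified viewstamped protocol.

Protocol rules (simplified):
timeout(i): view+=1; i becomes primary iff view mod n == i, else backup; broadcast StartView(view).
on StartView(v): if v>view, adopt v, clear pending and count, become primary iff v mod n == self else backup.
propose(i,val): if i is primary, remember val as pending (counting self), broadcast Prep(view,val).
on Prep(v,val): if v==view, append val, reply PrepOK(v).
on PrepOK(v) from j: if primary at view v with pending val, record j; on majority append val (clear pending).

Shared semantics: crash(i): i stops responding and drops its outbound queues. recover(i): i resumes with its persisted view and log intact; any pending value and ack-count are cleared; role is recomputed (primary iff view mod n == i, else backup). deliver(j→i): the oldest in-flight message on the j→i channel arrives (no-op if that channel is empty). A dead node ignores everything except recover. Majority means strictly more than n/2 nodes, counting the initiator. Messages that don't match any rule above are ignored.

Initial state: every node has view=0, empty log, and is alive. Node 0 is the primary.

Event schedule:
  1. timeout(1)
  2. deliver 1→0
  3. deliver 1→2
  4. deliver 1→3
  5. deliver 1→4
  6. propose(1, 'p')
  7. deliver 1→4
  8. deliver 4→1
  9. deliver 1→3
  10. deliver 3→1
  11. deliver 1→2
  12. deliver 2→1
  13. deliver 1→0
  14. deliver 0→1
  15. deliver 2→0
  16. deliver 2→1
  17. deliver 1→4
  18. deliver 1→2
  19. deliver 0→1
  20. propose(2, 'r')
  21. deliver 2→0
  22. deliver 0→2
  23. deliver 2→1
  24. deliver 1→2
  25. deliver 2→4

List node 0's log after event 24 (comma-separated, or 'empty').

after 1 — timeout(1): n1:prim/v1/[-]
after 2 — deliver 1→0: n0:back/v1/[-]
after 3 — deliver 1→2: n2:back/v1/[-]
after 4 — deliver 1→3: n3:back/v1/[-]
after 5 — deliver 1→4: n4:back/v1/[-]
after 6 — propose(1,'p'): ·
after 7 — deliver 1→4: n4:back/v1/[p]
after 8 — deliver 4→1: ·
after 9 — deliver 1→3: n3:back/v1/[p]
after 10 — deliver 3→1: n1:prim/v1/[p]
after 11 — deliver 1→2: n2:back/v1/[p]
after 12 — deliver 2→1: ·
after 13 — deliver 1→0: n0:back/v1/[p]
after 14 — deliver 0→1: ·
after 15 — deliver 2→0: ·
after 16 — deliver 2→1: ·
after 17 — deliver 1→4: ·
after 18 — deliver 1→2: ·
after 19 — deliver 0→1: ·
after 20 — propose(2,'r'): ·
after 21 — deliver 2→0: ·
after 22 — deliver 0→2: ·
after 23 — deliver 2→1: ·
after 24 — deliver 1→2: ·

p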